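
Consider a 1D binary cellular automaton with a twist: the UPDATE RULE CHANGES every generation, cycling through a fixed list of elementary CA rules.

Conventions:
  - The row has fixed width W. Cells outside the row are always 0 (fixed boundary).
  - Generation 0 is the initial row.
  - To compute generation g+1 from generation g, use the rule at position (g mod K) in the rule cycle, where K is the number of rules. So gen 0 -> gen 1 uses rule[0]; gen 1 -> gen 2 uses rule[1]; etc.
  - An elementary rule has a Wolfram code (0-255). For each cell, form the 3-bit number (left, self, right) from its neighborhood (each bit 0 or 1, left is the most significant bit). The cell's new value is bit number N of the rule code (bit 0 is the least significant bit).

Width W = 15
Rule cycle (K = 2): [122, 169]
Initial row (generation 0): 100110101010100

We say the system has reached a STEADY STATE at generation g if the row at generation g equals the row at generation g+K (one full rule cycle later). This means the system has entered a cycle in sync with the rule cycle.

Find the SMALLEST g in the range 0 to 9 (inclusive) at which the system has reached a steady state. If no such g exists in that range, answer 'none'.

Answer: 5

Derivation:
Gen 0: 100110101010100
Gen 1 (rule 122): 011111010101010
Gen 2 (rule 169): 011110101010100
Gen 3 (rule 122): 110011010101010
Gen 4 (rule 169): 100010101010100
Gen 5 (rule 122): 010101010101010
Gen 6 (rule 169): 001010101010100
Gen 7 (rule 122): 010101010101010
Gen 8 (rule 169): 001010101010100
Gen 9 (rule 122): 010101010101010
Gen 10 (rule 169): 001010101010100
Gen 11 (rule 122): 010101010101010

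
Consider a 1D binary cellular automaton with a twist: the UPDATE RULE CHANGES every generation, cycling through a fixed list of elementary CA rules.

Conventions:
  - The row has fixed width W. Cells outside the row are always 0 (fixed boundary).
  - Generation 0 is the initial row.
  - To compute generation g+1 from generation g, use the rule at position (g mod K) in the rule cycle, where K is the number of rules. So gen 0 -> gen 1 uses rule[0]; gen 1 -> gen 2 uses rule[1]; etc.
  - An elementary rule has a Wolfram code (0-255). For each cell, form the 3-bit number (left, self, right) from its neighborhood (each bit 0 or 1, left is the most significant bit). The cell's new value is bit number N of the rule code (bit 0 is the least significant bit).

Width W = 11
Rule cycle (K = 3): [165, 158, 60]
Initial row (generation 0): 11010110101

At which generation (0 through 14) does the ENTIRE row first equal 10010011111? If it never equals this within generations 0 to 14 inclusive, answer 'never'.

Answer: 7

Derivation:
Gen 0: 11010110101
Gen 1 (rule 165): 00111001111
Gen 2 (rule 158): 01110111110
Gen 3 (rule 60): 01001100001
Gen 4 (rule 165): 01000001101
Gen 5 (rule 158): 11100011001
Gen 6 (rule 60): 10010010101
Gen 7 (rule 165): 10010011111
Gen 8 (rule 158): 11111111110
Gen 9 (rule 60): 10000000001
Gen 10 (rule 165): 10111111101
Gen 11 (rule 158): 10111111001
Gen 12 (rule 60): 11100000101
Gen 13 (rule 165): 01001110111
Gen 14 (rule 158): 11111100110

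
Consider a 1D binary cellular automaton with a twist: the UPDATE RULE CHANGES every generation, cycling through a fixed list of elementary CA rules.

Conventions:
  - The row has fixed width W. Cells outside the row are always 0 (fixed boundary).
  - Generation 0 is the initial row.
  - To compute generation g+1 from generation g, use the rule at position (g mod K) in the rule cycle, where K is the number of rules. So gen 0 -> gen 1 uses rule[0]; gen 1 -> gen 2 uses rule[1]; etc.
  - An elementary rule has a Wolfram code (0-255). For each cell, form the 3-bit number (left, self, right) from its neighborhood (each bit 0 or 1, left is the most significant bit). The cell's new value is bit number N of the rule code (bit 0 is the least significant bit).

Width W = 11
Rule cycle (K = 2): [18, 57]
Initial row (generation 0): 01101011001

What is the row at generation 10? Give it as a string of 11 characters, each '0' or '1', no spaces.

Answer: 01111111111

Derivation:
Gen 0: 01101011001
Gen 1 (rule 18): 10000000110
Gen 2 (rule 57): 01111110101
Gen 3 (rule 18): 10000000000
Gen 4 (rule 57): 01111111111
Gen 5 (rule 18): 10000000000
Gen 6 (rule 57): 01111111111
Gen 7 (rule 18): 10000000000
Gen 8 (rule 57): 01111111111
Gen 9 (rule 18): 10000000000
Gen 10 (rule 57): 01111111111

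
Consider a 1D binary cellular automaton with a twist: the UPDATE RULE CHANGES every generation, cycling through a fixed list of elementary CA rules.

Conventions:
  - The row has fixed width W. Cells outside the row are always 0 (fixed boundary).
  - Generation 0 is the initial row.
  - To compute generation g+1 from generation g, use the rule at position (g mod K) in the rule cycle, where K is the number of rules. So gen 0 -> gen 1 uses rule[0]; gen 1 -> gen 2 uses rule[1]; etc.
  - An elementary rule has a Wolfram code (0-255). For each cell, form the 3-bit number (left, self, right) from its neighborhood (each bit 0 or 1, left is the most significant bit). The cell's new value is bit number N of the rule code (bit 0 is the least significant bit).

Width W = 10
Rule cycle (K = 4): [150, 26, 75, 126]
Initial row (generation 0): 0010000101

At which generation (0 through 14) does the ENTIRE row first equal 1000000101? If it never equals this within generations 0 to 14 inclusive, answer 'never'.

Gen 0: 0010000101
Gen 1 (rule 150): 0111001101
Gen 2 (rule 26): 1100111000
Gen 3 (rule 75): 1101101011
Gen 4 (rule 126): 1111111111
Gen 5 (rule 150): 0111111110
Gen 6 (rule 26): 1100000001
Gen 7 (rule 75): 1101111110
Gen 8 (rule 126): 1111000011
Gen 9 (rule 150): 0110100100
Gen 10 (rule 26): 1100011010
Gen 11 (rule 75): 1101111000
Gen 12 (rule 126): 1111001100
Gen 13 (rule 150): 0110110010
Gen 14 (rule 26): 1100101101

Answer: never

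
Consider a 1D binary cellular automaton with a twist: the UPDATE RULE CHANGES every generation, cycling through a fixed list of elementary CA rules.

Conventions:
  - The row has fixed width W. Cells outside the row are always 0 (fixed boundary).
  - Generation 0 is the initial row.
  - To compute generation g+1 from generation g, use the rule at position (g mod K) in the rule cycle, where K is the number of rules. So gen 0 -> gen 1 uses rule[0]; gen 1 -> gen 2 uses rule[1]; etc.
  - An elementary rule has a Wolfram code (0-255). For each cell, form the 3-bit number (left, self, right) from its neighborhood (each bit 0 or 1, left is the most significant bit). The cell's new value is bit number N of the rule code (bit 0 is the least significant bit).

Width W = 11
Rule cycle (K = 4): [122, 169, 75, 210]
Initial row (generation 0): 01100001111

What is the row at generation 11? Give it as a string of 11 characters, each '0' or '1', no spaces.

Answer: 00100100101

Derivation:
Gen 0: 01100001111
Gen 1 (rule 122): 11110011001
Gen 2 (rule 169): 11100010000
Gen 3 (rule 75): 10101100111
Gen 4 (rule 210): 00000111011
Gen 5 (rule 122): 00001101111
Gen 6 (rule 169): 11101011110
Gen 7 (rule 75): 10100010010
Gen 8 (rule 210): 00010101101
Gen 9 (rule 122): 00101011110
Gen 10 (rule 169): 10010111100
Gen 11 (rule 75): 00100100101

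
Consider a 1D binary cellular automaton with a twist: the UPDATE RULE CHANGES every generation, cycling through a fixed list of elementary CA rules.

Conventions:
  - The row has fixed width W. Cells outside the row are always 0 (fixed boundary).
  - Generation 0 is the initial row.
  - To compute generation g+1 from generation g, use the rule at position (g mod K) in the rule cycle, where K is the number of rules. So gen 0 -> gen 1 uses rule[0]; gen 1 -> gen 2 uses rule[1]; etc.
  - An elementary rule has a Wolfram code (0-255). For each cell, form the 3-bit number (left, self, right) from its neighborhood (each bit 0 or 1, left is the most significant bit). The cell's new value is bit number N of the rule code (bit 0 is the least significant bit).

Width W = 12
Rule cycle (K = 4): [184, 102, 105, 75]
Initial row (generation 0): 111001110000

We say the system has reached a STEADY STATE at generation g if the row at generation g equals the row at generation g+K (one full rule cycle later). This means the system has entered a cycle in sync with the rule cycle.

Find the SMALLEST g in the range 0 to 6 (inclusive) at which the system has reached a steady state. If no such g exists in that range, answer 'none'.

Answer: none

Derivation:
Gen 0: 111001110000
Gen 1 (rule 184): 110101101000
Gen 2 (rule 102): 011110111000
Gen 3 (rule 105): 010011101011
Gen 4 (rule 75): 100110100011
Gen 5 (rule 184): 010101010010
Gen 6 (rule 102): 111111110110
Gen 7 (rule 105): 100000011110
Gen 8 (rule 75): 001111110010
Gen 9 (rule 184): 001111101001
Gen 10 (rule 102): 010000111011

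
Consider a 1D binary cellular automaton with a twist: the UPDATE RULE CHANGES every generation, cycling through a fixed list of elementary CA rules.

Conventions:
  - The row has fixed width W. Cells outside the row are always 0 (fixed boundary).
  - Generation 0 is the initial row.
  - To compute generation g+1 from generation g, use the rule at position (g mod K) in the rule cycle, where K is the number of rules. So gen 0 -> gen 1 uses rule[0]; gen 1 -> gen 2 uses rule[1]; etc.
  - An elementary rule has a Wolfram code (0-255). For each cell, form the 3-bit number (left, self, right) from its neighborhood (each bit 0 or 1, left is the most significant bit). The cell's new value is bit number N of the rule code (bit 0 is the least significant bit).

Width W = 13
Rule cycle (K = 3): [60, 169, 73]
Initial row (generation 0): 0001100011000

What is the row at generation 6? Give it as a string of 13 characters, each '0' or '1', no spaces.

Answer: 0000000000101

Derivation:
Gen 0: 0001100011000
Gen 1 (rule 60): 0001010010100
Gen 2 (rule 169): 1100100001001
Gen 3 (rule 73): 1100001100000
Gen 4 (rule 60): 1010001010000
Gen 5 (rule 169): 0100100100111
Gen 6 (rule 73): 0000000000101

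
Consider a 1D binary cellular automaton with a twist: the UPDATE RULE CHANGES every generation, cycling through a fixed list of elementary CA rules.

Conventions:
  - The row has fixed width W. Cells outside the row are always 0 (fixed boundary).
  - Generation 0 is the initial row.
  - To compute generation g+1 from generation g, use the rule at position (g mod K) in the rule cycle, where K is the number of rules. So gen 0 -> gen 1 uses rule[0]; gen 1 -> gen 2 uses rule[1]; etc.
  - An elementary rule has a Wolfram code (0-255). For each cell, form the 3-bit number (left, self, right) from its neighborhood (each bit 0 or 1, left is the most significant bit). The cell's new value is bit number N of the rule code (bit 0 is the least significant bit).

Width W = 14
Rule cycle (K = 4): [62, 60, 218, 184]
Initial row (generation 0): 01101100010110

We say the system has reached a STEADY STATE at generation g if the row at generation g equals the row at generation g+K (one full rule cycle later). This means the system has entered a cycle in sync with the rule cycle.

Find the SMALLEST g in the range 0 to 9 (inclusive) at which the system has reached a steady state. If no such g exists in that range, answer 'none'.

Answer: none

Derivation:
Gen 0: 01101100010110
Gen 1 (rule 62): 11011010111101
Gen 2 (rule 60): 10110111100011
Gen 3 (rule 218): 00110111110111
Gen 4 (rule 184): 00101111101110
Gen 5 (rule 62): 01111000011001
Gen 6 (rule 60): 01000100010101
Gen 7 (rule 218): 10101010100000
Gen 8 (rule 184): 01010101010000
Gen 9 (rule 62): 11111111111000
Gen 10 (rule 60): 10000000000100
Gen 11 (rule 218): 01000000001010
Gen 12 (rule 184): 00100000000101
Gen 13 (rule 62): 01110000001111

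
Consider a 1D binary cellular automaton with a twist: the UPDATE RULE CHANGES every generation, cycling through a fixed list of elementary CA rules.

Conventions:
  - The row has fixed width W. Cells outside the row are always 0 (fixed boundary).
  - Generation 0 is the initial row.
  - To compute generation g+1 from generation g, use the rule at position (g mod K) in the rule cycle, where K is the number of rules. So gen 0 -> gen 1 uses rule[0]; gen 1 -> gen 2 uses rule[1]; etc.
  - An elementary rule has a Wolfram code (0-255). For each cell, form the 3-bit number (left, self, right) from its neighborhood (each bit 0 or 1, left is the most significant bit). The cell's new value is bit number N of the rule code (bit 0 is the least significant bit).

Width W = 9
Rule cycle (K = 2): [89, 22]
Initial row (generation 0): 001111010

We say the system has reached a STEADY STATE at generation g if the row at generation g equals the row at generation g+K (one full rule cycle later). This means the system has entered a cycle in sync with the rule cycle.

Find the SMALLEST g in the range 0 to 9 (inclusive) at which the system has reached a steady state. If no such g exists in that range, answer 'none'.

Answer: 7

Derivation:
Gen 0: 001111010
Gen 1 (rule 89): 101001001
Gen 2 (rule 22): 101111111
Gen 3 (rule 89): 001000001
Gen 4 (rule 22): 011100011
Gen 5 (rule 89): 010111011
Gen 6 (rule 22): 110000000
Gen 7 (rule 89): 111111111
Gen 8 (rule 22): 000000000
Gen 9 (rule 89): 111111111
Gen 10 (rule 22): 000000000
Gen 11 (rule 89): 111111111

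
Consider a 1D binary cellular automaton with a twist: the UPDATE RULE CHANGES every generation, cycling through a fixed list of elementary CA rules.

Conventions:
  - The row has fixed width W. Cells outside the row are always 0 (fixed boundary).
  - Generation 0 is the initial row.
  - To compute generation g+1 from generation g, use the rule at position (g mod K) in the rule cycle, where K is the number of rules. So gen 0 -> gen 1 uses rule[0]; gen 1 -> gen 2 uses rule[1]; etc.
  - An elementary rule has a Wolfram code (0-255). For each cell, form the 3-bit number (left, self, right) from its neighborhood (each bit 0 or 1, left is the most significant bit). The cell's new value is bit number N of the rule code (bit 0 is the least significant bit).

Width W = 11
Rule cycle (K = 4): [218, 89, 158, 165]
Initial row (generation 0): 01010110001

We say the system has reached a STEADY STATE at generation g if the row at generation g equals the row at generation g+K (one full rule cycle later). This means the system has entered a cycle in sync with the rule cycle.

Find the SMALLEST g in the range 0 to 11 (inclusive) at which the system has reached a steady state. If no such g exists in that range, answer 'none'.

Answer: none

Derivation:
Gen 0: 01010110001
Gen 1 (rule 218): 10000111010
Gen 2 (rule 89): 01110101001
Gen 3 (rule 158): 11100101111
Gen 4 (rule 165): 01000110110
Gen 5 (rule 218): 10101110111
Gen 6 (rule 89): 00001010101
Gen 7 (rule 158): 00011010101
Gen 8 (rule 165): 11000111111
Gen 9 (rule 218): 11101111111
Gen 10 (rule 89): 10101000001
Gen 11 (rule 158): 10101100011
Gen 12 (rule 165): 11110001000
Gen 13 (rule 218): 11111010100
Gen 14 (rule 89): 10001000011
Gen 15 (rule 158): 11011100110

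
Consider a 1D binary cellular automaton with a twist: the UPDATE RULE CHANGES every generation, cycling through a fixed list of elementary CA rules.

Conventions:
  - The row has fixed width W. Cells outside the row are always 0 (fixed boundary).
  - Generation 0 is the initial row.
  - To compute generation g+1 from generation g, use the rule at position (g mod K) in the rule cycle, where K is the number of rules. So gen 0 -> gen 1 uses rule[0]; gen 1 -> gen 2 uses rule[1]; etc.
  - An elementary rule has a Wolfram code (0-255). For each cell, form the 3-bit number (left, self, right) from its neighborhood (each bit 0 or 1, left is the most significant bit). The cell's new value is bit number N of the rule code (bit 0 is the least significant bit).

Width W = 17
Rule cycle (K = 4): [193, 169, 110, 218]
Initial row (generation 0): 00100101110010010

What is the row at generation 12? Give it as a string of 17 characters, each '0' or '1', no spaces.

Answer: 11100000010101111

Derivation:
Gen 0: 00100101110010010
Gen 1 (rule 193): 10000000110000000
Gen 2 (rule 169): 00111110100111111
Gen 3 (rule 110): 01100011101100001
Gen 4 (rule 218): 11110111101110010
Gen 5 (rule 193): 01110011100110000
Gen 6 (rule 169): 01100011000100111
Gen 7 (rule 110): 11100111001101101
Gen 8 (rule 218): 11111111111101100
Gen 9 (rule 193): 01111111111100101
Gen 10 (rule 169): 01111111111000010
Gen 11 (rule 110): 11000000001000110
Gen 12 (rule 218): 11100000010101111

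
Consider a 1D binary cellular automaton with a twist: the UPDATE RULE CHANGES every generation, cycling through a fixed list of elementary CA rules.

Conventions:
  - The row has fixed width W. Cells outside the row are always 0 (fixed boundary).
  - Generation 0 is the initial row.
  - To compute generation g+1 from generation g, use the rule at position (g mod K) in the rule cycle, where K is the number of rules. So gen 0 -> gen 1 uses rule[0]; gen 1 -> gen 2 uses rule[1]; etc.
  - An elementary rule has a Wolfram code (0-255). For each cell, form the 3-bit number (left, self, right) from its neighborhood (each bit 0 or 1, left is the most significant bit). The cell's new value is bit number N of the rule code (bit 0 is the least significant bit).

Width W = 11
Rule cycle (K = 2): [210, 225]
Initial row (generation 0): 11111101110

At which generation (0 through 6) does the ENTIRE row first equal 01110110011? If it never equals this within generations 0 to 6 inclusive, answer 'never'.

Gen 0: 11111101110
Gen 1 (rule 210): 01111100111
Gen 2 (rule 225): 00111100011
Gen 3 (rule 210): 01011110101
Gen 4 (rule 225): 00101111010
Gen 5 (rule 210): 01000111001
Gen 6 (rule 225): 00010011000

Answer: never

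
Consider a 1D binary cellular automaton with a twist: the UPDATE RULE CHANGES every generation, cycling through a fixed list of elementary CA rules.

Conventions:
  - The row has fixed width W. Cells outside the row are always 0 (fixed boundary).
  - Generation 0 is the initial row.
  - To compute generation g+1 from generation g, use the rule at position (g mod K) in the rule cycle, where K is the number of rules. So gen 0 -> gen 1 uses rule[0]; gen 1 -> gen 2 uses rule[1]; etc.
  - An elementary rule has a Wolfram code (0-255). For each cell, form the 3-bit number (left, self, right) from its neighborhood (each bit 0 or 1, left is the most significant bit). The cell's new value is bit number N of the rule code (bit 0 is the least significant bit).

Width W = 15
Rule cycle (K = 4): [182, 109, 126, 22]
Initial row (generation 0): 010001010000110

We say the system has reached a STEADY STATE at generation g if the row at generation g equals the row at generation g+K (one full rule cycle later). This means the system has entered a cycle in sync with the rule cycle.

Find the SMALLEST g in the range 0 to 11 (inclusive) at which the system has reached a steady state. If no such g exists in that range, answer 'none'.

Answer: none

Derivation:
Gen 0: 010001010000110
Gen 1 (rule 182): 111011111001001
Gen 2 (rule 109): 101110001001001
Gen 3 (rule 126): 111011011111111
Gen 4 (rule 22): 000000000000000
Gen 5 (rule 182): 000000000000000
Gen 6 (rule 109): 111111111111111
Gen 7 (rule 126): 100000000000001
Gen 8 (rule 22): 110000000000011
Gen 9 (rule 182): 001000000000100
Gen 10 (rule 109): 101011111110101
Gen 11 (rule 126): 111110000011111
Gen 12 (rule 22): 000001000100000
Gen 13 (rule 182): 000011101110000
Gen 14 (rule 109): 111010111010111
Gen 15 (rule 126): 101111101111101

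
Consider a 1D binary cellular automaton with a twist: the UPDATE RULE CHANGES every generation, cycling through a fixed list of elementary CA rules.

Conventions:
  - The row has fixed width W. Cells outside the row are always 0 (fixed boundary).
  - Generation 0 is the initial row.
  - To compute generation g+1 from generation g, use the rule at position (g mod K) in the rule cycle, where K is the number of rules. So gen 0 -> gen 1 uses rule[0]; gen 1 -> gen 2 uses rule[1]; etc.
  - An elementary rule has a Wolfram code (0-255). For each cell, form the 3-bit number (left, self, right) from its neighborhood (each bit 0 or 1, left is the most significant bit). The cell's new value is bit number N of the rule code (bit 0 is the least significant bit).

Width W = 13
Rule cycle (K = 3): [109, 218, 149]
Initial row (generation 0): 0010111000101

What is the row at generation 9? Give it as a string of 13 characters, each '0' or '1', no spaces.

Answer: 1101011001011

Derivation:
Gen 0: 0010111000101
Gen 1 (rule 109): 1011101010111
Gen 2 (rule 218): 0011100000111
Gen 3 (rule 149): 1001011110010
Gen 4 (rule 109): 1001110010010
Gen 5 (rule 218): 0111111101101
Gen 6 (rule 149): 0011111000001
Gen 7 (rule 109): 1010001011101
Gen 8 (rule 218): 0001010011100
Gen 9 (rule 149): 1101011001011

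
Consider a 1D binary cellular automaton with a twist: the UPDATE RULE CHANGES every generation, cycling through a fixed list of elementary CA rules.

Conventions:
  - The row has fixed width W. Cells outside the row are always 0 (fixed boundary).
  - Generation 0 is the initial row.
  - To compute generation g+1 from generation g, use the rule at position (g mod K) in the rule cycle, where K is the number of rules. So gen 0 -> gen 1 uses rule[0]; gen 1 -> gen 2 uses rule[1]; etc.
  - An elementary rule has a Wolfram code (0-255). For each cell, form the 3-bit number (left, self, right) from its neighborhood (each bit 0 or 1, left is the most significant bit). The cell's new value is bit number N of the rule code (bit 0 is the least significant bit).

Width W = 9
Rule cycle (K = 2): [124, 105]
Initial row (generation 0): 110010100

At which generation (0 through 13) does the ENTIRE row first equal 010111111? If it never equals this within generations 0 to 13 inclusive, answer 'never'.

Answer: never

Derivation:
Gen 0: 110010100
Gen 1 (rule 124): 111011110
Gen 2 (rule 105): 101110010
Gen 3 (rule 124): 111011011
Gen 4 (rule 105): 101111111
Gen 5 (rule 124): 111000001
Gen 6 (rule 105): 101011100
Gen 7 (rule 124): 111110110
Gen 8 (rule 105): 100011110
Gen 9 (rule 124): 110010011
Gen 10 (rule 105): 110000011
Gen 11 (rule 124): 111000011
Gen 12 (rule 105): 101011011
Gen 13 (rule 124): 111111111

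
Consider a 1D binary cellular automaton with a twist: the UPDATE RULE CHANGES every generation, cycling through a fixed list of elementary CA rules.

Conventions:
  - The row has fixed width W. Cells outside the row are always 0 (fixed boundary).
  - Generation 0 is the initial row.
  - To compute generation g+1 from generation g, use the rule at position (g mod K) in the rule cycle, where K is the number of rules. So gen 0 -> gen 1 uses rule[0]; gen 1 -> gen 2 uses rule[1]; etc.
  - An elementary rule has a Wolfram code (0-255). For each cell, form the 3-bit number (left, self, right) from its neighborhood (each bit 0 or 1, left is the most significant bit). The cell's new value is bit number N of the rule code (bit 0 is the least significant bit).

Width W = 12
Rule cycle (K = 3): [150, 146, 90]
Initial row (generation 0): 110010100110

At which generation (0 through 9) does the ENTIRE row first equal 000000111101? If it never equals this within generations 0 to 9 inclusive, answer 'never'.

Gen 0: 110010100110
Gen 1 (rule 150): 001110111001
Gen 2 (rule 146): 010100010110
Gen 3 (rule 90): 100010100111
Gen 4 (rule 150): 110110111010
Gen 5 (rule 146): 000000010001
Gen 6 (rule 90): 000000101010
Gen 7 (rule 150): 000001101011
Gen 8 (rule 146): 000010000000
Gen 9 (rule 90): 000101000000

Answer: never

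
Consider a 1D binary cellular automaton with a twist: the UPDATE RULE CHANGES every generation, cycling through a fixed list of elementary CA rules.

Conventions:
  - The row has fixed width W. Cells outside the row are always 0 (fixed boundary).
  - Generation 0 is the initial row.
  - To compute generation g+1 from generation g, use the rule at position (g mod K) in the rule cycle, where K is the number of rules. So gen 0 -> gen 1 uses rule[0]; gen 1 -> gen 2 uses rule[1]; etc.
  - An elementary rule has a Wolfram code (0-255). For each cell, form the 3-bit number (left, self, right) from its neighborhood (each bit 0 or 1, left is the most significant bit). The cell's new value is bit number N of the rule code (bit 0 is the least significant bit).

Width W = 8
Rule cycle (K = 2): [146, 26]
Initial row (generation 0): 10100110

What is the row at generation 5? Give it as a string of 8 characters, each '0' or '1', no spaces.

Answer: 00010101

Derivation:
Gen 0: 10100110
Gen 1 (rule 146): 00011001
Gen 2 (rule 26): 00110110
Gen 3 (rule 146): 01000001
Gen 4 (rule 26): 10100010
Gen 5 (rule 146): 00010101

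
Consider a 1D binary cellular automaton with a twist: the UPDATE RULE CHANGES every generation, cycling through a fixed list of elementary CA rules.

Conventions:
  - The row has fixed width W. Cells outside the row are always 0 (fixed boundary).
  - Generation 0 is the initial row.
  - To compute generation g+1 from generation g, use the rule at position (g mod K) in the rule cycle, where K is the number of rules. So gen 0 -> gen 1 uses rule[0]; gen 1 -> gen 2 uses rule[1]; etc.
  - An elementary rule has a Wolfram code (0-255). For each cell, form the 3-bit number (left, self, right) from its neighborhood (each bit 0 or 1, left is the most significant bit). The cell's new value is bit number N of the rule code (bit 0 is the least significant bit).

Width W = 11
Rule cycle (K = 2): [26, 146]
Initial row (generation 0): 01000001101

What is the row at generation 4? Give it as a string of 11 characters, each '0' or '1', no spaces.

Answer: 01010100001

Derivation:
Gen 0: 01000001101
Gen 1 (rule 26): 10100011000
Gen 2 (rule 146): 00010100100
Gen 3 (rule 26): 00100011010
Gen 4 (rule 146): 01010100001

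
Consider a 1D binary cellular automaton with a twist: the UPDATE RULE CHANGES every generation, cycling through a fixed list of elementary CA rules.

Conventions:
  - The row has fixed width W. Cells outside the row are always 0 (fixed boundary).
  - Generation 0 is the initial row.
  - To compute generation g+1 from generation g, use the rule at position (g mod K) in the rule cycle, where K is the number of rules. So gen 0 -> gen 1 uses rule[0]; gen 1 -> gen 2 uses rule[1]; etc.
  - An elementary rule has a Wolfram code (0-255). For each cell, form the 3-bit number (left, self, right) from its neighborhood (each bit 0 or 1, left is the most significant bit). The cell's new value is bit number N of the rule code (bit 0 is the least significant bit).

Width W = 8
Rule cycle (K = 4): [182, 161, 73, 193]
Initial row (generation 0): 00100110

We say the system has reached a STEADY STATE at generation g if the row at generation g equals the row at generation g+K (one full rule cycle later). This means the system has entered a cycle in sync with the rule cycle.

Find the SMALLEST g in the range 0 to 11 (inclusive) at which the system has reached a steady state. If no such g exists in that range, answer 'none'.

Gen 0: 00100110
Gen 1 (rule 182): 01111001
Gen 2 (rule 161): 00110000
Gen 3 (rule 73): 10110111
Gen 4 (rule 193): 00010011
Gen 5 (rule 182): 00111100
Gen 6 (rule 161): 10011001
Gen 7 (rule 73): 00011000
Gen 8 (rule 193): 11001011
Gen 9 (rule 182): 00111100
Gen 10 (rule 161): 10011001
Gen 11 (rule 73): 00011000
Gen 12 (rule 193): 11001011
Gen 13 (rule 182): 00111100
Gen 14 (rule 161): 10011001
Gen 15 (rule 73): 00011000

Answer: 5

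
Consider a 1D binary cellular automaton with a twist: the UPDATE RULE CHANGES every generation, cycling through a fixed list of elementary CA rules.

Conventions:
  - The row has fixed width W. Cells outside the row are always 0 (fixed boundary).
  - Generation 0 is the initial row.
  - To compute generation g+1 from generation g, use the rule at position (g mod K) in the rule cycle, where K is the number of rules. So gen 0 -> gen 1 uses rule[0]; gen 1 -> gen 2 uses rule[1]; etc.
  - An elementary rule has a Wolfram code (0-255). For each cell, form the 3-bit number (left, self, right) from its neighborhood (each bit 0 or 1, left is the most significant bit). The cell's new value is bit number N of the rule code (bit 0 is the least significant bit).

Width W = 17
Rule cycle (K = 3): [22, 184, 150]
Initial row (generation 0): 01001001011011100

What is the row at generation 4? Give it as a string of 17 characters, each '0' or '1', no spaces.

Answer: 10000011001000100

Derivation:
Gen 0: 01001001011011100
Gen 1 (rule 22): 11111111000000010
Gen 2 (rule 184): 11111110100000001
Gen 3 (rule 150): 01111100110000011
Gen 4 (rule 22): 10000011001000100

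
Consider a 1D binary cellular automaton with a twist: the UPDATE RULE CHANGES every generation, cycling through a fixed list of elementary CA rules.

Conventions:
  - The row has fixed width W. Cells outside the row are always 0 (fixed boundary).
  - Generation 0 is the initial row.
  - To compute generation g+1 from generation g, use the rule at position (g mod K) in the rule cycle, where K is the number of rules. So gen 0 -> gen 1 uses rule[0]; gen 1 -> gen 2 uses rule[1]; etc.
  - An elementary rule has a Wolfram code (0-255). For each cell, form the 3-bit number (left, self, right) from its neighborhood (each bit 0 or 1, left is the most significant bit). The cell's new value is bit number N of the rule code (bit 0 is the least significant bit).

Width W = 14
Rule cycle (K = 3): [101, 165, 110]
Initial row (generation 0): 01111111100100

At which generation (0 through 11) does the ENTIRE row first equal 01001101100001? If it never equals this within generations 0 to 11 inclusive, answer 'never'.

Gen 0: 01111111100100
Gen 1 (rule 101): 00000000100101
Gen 2 (rule 165): 11111110100111
Gen 3 (rule 110): 10000011101101
Gen 4 (rule 101): 10111000110111
Gen 5 (rule 165): 11010010001010
Gen 6 (rule 110): 11110110011110
Gen 7 (rule 101): 00011010000010
Gen 8 (rule 165): 11000110111010
Gen 9 (rule 110): 11001111101110
Gen 10 (rule 101): 01000000110010
Gen 11 (rule 165): 01011110000010

Answer: never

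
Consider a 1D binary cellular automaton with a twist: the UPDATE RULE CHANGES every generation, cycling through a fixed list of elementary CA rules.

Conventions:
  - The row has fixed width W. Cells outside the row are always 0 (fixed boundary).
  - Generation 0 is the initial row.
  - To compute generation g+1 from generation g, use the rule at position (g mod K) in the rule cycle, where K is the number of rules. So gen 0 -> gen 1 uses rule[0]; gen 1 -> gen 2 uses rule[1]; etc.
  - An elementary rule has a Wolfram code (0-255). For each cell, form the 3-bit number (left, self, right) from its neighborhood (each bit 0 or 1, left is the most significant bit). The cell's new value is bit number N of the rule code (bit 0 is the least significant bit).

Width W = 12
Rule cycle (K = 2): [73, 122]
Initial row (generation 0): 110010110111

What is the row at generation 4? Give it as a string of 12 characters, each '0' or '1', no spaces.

Gen 0: 110010110111
Gen 1 (rule 73): 110000110101
Gen 2 (rule 122): 111001111010
Gen 3 (rule 73): 101001001000
Gen 4 (rule 122): 010110110100

Answer: 010110110100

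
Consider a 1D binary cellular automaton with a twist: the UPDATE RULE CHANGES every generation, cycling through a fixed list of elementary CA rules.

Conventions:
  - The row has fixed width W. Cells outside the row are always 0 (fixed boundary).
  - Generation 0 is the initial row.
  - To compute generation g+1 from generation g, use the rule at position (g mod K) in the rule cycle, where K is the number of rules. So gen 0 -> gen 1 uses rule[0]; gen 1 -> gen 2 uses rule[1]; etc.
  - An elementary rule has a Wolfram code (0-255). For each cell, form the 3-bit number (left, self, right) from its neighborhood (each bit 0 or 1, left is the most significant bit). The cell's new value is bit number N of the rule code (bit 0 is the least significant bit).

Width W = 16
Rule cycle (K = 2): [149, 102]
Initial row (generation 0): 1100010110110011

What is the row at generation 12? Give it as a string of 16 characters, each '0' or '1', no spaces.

Answer: 0111000001101000

Derivation:
Gen 0: 1100010110110011
Gen 1 (rule 149): 0011010000001000
Gen 2 (rule 102): 0101110000011000
Gen 3 (rule 149): 0100101111000111
Gen 4 (rule 102): 1101110001001001
Gen 5 (rule 149): 0000101101101101
Gen 6 (rule 102): 0001110110110111
Gen 7 (rule 149): 1100100000000010
Gen 8 (rule 102): 0101100000000110
Gen 9 (rule 149): 0100011111110001
Gen 10 (rule 102): 1100100000010011
Gen 11 (rule 149): 0010111111011000
Gen 12 (rule 102): 0111000001101000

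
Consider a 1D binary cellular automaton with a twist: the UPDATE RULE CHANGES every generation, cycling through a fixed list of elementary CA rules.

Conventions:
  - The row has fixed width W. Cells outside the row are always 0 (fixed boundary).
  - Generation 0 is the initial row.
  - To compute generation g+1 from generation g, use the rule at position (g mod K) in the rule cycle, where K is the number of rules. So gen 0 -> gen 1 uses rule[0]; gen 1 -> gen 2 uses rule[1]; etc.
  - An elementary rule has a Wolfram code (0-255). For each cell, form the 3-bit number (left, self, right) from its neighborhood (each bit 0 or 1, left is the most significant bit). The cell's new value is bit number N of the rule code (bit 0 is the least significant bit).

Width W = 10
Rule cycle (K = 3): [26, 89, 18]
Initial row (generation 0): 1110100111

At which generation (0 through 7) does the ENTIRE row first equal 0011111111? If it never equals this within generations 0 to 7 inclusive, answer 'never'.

Answer: 5

Derivation:
Gen 0: 1110100111
Gen 1 (rule 26): 1000011100
Gen 2 (rule 89): 0111010111
Gen 3 (rule 18): 1000000000
Gen 4 (rule 26): 0100000000
Gen 5 (rule 89): 0011111111
Gen 6 (rule 18): 0100000000
Gen 7 (rule 26): 1010000000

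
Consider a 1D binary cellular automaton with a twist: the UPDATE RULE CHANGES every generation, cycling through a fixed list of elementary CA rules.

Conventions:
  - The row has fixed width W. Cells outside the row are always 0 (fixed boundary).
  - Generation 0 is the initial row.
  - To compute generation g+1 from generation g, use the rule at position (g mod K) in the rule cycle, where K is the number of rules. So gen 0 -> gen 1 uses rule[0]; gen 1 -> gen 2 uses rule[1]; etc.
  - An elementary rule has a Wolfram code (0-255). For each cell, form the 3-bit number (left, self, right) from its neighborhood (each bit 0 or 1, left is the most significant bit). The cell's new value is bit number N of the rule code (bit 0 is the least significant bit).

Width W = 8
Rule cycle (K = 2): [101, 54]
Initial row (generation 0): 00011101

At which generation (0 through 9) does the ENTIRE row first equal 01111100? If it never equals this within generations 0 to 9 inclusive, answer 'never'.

Gen 0: 00011101
Gen 1 (rule 101): 11000111
Gen 2 (rule 54): 00101000
Gen 3 (rule 101): 10111011
Gen 4 (rule 54): 11000100
Gen 5 (rule 101): 01010101
Gen 6 (rule 54): 11111111
Gen 7 (rule 101): 00000001
Gen 8 (rule 54): 00000011
Gen 9 (rule 101): 11111001

Answer: never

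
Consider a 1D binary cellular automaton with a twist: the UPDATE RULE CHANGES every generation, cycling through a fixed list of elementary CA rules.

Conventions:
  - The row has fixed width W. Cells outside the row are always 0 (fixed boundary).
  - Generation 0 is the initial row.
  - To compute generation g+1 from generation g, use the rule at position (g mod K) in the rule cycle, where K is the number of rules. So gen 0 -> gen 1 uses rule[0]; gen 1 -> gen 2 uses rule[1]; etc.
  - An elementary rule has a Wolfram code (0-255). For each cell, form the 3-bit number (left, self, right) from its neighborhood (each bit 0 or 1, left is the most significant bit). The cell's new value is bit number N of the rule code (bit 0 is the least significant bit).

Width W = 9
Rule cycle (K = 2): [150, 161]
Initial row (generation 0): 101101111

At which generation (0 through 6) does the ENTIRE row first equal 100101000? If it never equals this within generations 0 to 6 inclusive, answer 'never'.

Gen 0: 101101111
Gen 1 (rule 150): 100000110
Gen 2 (rule 161): 001110000
Gen 3 (rule 150): 010101000
Gen 4 (rule 161): 001010011
Gen 5 (rule 150): 011011100
Gen 6 (rule 161): 000101001

Answer: never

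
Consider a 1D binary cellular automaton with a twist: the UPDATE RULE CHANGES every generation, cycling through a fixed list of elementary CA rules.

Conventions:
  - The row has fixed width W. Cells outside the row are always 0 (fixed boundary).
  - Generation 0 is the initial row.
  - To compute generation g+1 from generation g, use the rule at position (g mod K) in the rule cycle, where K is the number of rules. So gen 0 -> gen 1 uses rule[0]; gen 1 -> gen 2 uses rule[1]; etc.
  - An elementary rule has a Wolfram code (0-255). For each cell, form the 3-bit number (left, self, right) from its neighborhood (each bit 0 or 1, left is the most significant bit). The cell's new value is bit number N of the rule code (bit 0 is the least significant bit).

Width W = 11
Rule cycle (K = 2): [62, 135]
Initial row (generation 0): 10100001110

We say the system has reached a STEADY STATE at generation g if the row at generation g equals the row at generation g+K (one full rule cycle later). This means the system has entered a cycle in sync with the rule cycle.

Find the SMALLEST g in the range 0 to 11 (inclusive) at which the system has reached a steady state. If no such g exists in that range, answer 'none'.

Answer: 9

Derivation:
Gen 0: 10100001110
Gen 1 (rule 62): 11110011001
Gen 2 (rule 135): 01100100011
Gen 3 (rule 62): 11011110110
Gen 4 (rule 135): 00001100000
Gen 5 (rule 62): 00011010000
Gen 6 (rule 135): 11100010111
Gen 7 (rule 62): 10010111100
Gen 8 (rule 135): 10110011001
Gen 9 (rule 62): 11101110111
Gen 10 (rule 135): 01000100010
Gen 11 (rule 62): 11101110111
Gen 12 (rule 135): 01000100010
Gen 13 (rule 62): 11101110111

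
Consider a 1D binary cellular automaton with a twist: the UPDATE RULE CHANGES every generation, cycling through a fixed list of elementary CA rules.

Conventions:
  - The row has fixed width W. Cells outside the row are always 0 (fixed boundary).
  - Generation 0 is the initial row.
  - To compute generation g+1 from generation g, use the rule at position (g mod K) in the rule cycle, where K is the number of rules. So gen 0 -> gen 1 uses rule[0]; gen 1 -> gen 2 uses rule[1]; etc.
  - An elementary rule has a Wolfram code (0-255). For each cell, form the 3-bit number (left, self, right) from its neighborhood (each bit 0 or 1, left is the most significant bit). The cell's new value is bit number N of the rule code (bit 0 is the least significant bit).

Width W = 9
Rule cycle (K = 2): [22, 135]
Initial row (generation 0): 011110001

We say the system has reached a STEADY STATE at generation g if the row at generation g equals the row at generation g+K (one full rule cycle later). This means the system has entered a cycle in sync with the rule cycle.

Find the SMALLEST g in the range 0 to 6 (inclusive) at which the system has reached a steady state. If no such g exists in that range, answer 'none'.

Gen 0: 011110001
Gen 1 (rule 22): 100001011
Gen 2 (rule 135): 101111000
Gen 3 (rule 22): 100000100
Gen 4 (rule 135): 101111101
Gen 5 (rule 22): 100000001
Gen 6 (rule 135): 101111111
Gen 7 (rule 22): 100000000
Gen 8 (rule 135): 101111111

Answer: 6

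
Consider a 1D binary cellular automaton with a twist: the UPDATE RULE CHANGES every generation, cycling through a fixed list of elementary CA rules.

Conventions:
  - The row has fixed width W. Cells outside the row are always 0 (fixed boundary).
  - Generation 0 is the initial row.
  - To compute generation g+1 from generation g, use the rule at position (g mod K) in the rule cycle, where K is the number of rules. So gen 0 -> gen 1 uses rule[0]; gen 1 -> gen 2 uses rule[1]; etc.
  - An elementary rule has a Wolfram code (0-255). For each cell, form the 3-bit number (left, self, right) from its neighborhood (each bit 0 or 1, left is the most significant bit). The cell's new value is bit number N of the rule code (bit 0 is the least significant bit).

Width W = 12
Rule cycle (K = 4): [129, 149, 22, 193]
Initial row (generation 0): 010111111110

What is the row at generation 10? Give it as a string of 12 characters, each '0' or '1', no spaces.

Answer: 001011111101

Derivation:
Gen 0: 010111111110
Gen 1 (rule 129): 000011111100
Gen 2 (rule 149): 111001111011
Gen 3 (rule 22): 000110000000
Gen 4 (rule 193): 110010111111
Gen 5 (rule 129): 000000011110
Gen 6 (rule 149): 111111001101
Gen 7 (rule 22): 000000110001
Gen 8 (rule 193): 111110010100
Gen 9 (rule 129): 011100000001
Gen 10 (rule 149): 001011111101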